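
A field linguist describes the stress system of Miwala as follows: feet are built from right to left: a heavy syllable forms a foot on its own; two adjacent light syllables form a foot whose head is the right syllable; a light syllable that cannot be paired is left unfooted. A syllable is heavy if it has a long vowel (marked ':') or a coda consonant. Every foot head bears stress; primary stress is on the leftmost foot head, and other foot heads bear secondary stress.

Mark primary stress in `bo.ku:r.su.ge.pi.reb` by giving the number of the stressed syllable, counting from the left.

Weights: 1 bo L, 2 ku:r H, 3 su L, 4 ge L, 5 pi L, 6 reb H.
Parse right to left (heavy = foot alone; LL = one foot; stranded L unfooted): bo (ˈku:r) su (ge.ˈpi) (ˈreb).
Foot heads: 2, 5, 6.
Primary stress on the leftmost head = syllable 2.
Primary stress: syllable 2 → bo.ˈku:r.su.ge.pi.reb.

2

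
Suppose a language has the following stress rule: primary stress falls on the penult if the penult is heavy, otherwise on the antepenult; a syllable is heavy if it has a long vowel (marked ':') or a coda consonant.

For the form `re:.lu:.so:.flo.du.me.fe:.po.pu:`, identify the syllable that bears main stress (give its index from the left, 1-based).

7

Weights: 7 fe: H, 8 po L, 9 pu: H.
The penult (syllable 8, po) is light, so stress falls on the antepenult (syllable 7, fe:).
Primary stress: syllable 7 → re:.lu:.so:.flo.du.me.ˈfe:.po.pu:.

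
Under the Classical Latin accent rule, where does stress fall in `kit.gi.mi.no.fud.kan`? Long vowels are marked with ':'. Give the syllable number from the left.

5

Classical Latin: stress the penult if heavy (long vowel or closed), else the antepenult.
Weights: 4 no L, 5 fud H, 6 kan H.
The penult (syllable 5, fud) is heavy, so it takes stress.
Stress on syllable 5: kit.gi.mi.no.ˈfud.kan.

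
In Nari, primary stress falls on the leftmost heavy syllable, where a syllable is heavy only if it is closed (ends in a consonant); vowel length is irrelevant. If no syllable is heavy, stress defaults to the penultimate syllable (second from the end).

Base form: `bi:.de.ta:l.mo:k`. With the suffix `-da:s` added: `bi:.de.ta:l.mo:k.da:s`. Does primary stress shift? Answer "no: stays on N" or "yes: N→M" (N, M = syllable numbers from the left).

no: stays on 3

Base `bi:.de.ta:l.mo:k` (4 syllables):
  Weights: 1 bi: L, 2 de L, 3 ta:l H, 4 mo:k H.
  Heavy syllables in the domain: 3, 4. The leftmost is syllable 3 (ta:l).
  → primary stress on syllable 3.
Suffixed `bi:.de.ta:l.mo:k.da:s` (5 syllables):
  Weights: 1 bi: L, 2 de L, 3 ta:l H, 4 mo:k H, 5 da:s H.
  Heavy syllables in the domain: 3, 4, 5. The leftmost is syllable 3 (ta:l).
  → primary stress on syllable 3.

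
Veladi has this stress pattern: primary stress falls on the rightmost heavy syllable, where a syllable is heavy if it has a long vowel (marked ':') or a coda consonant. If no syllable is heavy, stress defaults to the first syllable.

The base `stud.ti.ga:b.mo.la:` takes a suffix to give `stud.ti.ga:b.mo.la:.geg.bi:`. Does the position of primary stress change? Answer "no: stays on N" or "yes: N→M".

Base `stud.ti.ga:b.mo.la:` (5 syllables):
  Weights: 1 stud H, 2 ti L, 3 ga:b H, 4 mo L, 5 la: H.
  Heavy syllables in the domain: 1, 3, 5. The rightmost is syllable 5 (la:).
  → primary stress on syllable 5.
Suffixed `stud.ti.ga:b.mo.la:.geg.bi:` (7 syllables):
  Weights: 1 stud H, 2 ti L, 3 ga:b H, 4 mo L, 5 la: H, 6 geg H, 7 bi: H.
  Heavy syllables in the domain: 1, 3, 5, 6, 7. The rightmost is syllable 7 (bi:).
  → primary stress on syllable 7.

yes: 5→7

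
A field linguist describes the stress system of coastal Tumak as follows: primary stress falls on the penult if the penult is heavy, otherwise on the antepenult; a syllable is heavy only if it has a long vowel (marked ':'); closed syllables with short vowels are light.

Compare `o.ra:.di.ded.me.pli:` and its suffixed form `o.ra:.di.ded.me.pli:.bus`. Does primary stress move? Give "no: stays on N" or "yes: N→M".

Base `o.ra:.di.ded.me.pli:` (6 syllables):
  Weights: 4 ded L, 5 me L, 6 pli: H.
  The penult (syllable 5, me) is light, so stress falls on the antepenult (syllable 4, ded).
  → primary stress on syllable 4.
Suffixed `o.ra:.di.ded.me.pli:.bus` (7 syllables):
  Weights: 5 me L, 6 pli: H, 7 bus L.
  The penult (syllable 6, pli:) is heavy, so it takes stress.
  → primary stress on syllable 6.

yes: 4→6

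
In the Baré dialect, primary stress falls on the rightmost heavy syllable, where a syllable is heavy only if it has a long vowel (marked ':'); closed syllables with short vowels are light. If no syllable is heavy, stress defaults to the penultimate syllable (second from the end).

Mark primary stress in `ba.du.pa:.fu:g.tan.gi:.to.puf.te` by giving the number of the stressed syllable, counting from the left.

Weights: 1 ba L, 2 du L, 3 pa: H, 4 fu:g H, 5 tan L, 6 gi: H, 7 to L, 8 puf L, 9 te L.
Heavy syllables in the domain: 3, 4, 6. The rightmost is syllable 6 (gi:).
Primary stress: syllable 6 → ba.du.pa:.fu:g.tan.ˈgi:.to.puf.te.

6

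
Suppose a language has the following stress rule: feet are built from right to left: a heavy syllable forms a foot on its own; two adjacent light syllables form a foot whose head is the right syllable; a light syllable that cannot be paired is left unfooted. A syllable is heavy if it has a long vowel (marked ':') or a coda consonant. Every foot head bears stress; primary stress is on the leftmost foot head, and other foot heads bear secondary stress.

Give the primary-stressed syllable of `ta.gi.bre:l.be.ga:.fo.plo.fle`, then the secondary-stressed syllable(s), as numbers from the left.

primary 2, secondary 3, 5, 8

Weights: 1 ta L, 2 gi L, 3 bre:l H, 4 be L, 5 ga: H, 6 fo L, 7 plo L, 8 fle L.
Parse right to left (heavy = foot alone; LL = one foot; stranded L unfooted): (ta.ˈgi) (ˈbre:l) be (ˈga:) fo (plo.ˈfle).
Foot heads: 2, 3, 5, 8.
Primary stress on the leftmost head = syllable 2.
Secondary stress on 3, 5, 8: ta.ˈgi.ˌbre:l.be.ˌga:.fo.plo.ˌfle.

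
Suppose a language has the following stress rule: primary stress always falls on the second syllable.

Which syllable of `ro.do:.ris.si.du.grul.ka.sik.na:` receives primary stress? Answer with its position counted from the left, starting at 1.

2

The word has 9 syllables; the second syllable is syllable 2 (do:).
Primary stress: syllable 2 → ro.ˈdo:.ris.si.du.grul.ka.sik.na:.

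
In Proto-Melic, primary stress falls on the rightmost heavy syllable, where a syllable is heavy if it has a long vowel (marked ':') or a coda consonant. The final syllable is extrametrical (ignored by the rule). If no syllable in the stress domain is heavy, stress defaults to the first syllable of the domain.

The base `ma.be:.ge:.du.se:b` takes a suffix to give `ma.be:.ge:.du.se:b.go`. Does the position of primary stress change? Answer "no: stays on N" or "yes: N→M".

yes: 3→5

Base `ma.be:.ge:.du.se:b` (5 syllables):
  The final syllable (5, se:b) is extrametrical; the stress domain is syllables 1–4.
  Weights: 1 ma L, 2 be: H, 3 ge: H, 4 du L.
  Heavy syllables in the domain: 2, 3. The rightmost is syllable 3 (ge:).
  → primary stress on syllable 3.
Suffixed `ma.be:.ge:.du.se:b.go` (6 syllables):
  The final syllable (6, go) is extrametrical; the stress domain is syllables 1–5.
  Weights: 1 ma L, 2 be: H, 3 ge: H, 4 du L, 5 se:b H.
  Heavy syllables in the domain: 2, 3, 5. The rightmost is syllable 5 (se:b).
  → primary stress on syllable 5.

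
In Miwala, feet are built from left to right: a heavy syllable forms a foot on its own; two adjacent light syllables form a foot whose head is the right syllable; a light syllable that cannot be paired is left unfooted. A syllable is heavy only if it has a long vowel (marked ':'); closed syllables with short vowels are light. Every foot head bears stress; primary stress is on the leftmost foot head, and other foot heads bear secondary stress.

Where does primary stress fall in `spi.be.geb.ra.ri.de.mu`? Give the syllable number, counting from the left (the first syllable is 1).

Weights: 1 spi L, 2 be L, 3 geb L, 4 ra L, 5 ri L, 6 de L, 7 mu L.
Parse left to right (heavy = foot alone; LL = one foot; stranded L unfooted): (spi.ˈbe) (geb.ˈra) (ri.ˈde) mu.
Foot heads: 2, 4, 6.
Primary stress on the leftmost head = syllable 2.
Primary stress: syllable 2 → spi.ˈbe.geb.ra.ri.de.mu.

2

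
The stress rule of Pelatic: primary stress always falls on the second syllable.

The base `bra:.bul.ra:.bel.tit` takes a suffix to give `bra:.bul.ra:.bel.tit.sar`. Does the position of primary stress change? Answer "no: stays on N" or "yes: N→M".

Base `bra:.bul.ra:.bel.tit` (5 syllables):
  The word has 5 syllables; the second syllable is syllable 2 (bul).
  → primary stress on syllable 2.
Suffixed `bra:.bul.ra:.bel.tit.sar` (6 syllables):
  The word has 6 syllables; the second syllable is syllable 2 (bul).
  → primary stress on syllable 2.

no: stays on 2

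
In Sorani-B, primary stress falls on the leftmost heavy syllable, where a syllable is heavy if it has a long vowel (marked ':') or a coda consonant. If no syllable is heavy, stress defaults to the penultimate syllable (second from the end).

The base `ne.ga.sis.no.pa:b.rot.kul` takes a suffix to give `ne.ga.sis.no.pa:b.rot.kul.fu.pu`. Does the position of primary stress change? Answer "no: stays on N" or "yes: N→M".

no: stays on 3

Base `ne.ga.sis.no.pa:b.rot.kul` (7 syllables):
  Weights: 1 ne L, 2 ga L, 3 sis H, 4 no L, 5 pa:b H, 6 rot H, 7 kul H.
  Heavy syllables in the domain: 3, 5, 6, 7. The leftmost is syllable 3 (sis).
  → primary stress on syllable 3.
Suffixed `ne.ga.sis.no.pa:b.rot.kul.fu.pu` (9 syllables):
  Weights: 1 ne L, 2 ga L, 3 sis H, 4 no L, 5 pa:b H, 6 rot H, 7 kul H, 8 fu L, 9 pu L.
  Heavy syllables in the domain: 3, 5, 6, 7. The leftmost is syllable 3 (sis).
  → primary stress on syllable 3.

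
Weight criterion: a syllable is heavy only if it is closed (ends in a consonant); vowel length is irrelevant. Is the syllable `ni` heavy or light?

light

`ni`: short vowel, open (no coda). Open (no coda) → light.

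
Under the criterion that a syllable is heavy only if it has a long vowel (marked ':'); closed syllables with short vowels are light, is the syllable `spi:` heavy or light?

heavy

`spi:`: long vowel, open (no coda). Long vowel → heavy.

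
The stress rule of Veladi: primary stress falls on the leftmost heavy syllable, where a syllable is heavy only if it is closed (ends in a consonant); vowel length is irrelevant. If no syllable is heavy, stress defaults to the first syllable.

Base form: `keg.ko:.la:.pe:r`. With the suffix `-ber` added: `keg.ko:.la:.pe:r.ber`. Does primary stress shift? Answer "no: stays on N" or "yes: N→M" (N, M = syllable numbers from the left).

Base `keg.ko:.la:.pe:r` (4 syllables):
  Weights: 1 keg H, 2 ko: L, 3 la: L, 4 pe:r H.
  Heavy syllables in the domain: 1, 4. The leftmost is syllable 1 (keg).
  → primary stress on syllable 1.
Suffixed `keg.ko:.la:.pe:r.ber` (5 syllables):
  Weights: 1 keg H, 2 ko: L, 3 la: L, 4 pe:r H, 5 ber H.
  Heavy syllables in the domain: 1, 4, 5. The leftmost is syllable 1 (keg).
  → primary stress on syllable 1.

no: stays on 1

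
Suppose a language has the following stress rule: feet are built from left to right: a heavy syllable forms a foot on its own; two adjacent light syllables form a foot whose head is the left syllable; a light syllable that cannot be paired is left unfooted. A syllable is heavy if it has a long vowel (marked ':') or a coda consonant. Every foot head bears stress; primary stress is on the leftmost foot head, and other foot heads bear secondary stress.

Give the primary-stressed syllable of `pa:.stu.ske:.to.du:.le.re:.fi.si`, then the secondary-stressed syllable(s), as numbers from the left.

primary 1, secondary 3, 5, 7, 8

Weights: 1 pa: H, 2 stu L, 3 ske: H, 4 to L, 5 du: H, 6 le L, 7 re: H, 8 fi L, 9 si L.
Parse left to right (heavy = foot alone; LL = one foot; stranded L unfooted): (ˈpa:) stu (ˈske:) to (ˈdu:) le (ˈre:) (ˈfi.si).
Foot heads: 1, 3, 5, 7, 8.
Primary stress on the leftmost head = syllable 1.
Secondary stress on 3, 5, 7, 8: ˈpa:.stu.ˌske:.to.ˌdu:.le.ˌre:.ˌfi.si.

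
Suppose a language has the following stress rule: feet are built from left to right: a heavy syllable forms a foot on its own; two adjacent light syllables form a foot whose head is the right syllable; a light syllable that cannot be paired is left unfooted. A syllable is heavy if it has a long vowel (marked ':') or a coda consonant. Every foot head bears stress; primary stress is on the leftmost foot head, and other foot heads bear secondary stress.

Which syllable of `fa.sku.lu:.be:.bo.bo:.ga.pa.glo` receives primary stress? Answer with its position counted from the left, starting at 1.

2

Weights: 1 fa L, 2 sku L, 3 lu: H, 4 be: H, 5 bo L, 6 bo: H, 7 ga L, 8 pa L, 9 glo L.
Parse left to right (heavy = foot alone; LL = one foot; stranded L unfooted): (fa.ˈsku) (ˈlu:) (ˈbe:) bo (ˈbo:) (ga.ˈpa) glo.
Foot heads: 2, 3, 4, 6, 8.
Primary stress on the leftmost head = syllable 2.
Primary stress: syllable 2 → fa.ˈsku.lu:.be:.bo.bo:.ga.pa.glo.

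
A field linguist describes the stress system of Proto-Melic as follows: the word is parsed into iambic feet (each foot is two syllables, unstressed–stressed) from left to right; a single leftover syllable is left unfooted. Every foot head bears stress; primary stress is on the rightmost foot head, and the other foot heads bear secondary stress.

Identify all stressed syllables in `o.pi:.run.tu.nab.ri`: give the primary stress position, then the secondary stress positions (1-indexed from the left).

primary 6, secondary 2, 4

Parse left to right into iambic (σˈσ) feet: (o.ˈpi:) (run.ˈtu) (nab.ˈri).
Foot heads (stressed positions): 2, 4, 6.
End Rule Rightmost: primary stress on the rightmost head = syllable 6.
Secondary stress on 2, 4: o.ˌpi:.run.ˌtu.nab.ˈri.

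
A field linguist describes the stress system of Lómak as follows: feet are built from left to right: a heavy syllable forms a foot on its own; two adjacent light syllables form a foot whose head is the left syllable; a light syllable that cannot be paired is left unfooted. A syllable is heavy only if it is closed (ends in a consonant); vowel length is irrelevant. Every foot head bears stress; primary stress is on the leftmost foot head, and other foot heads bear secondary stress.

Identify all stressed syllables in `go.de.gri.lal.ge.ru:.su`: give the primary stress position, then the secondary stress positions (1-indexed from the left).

Weights: 1 go L, 2 de L, 3 gri L, 4 lal H, 5 ge L, 6 ru: L, 7 su L.
Parse left to right (heavy = foot alone; LL = one foot; stranded L unfooted): (ˈgo.de) gri (ˈlal) (ˈge.ru:) su.
Foot heads: 1, 4, 5.
Primary stress on the leftmost head = syllable 1.
Secondary stress on 4, 5: ˈgo.de.gri.ˌlal.ˌge.ru:.su.

primary 1, secondary 4, 5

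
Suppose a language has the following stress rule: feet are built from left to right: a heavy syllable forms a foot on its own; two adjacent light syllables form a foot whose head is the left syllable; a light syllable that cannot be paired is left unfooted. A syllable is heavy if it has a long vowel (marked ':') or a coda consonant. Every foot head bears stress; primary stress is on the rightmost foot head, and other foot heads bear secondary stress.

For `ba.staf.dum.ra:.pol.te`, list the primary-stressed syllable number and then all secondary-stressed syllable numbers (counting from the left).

Weights: 1 ba L, 2 staf H, 3 dum H, 4 ra: H, 5 pol H, 6 te L.
Parse left to right (heavy = foot alone; LL = one foot; stranded L unfooted): ba (ˈstaf) (ˈdum) (ˈra:) (ˈpol) te.
Foot heads: 2, 3, 4, 5.
Primary stress on the rightmost head = syllable 5.
Secondary stress on 2, 3, 4: ba.ˌstaf.ˌdum.ˌra:.ˈpol.te.

primary 5, secondary 2, 3, 4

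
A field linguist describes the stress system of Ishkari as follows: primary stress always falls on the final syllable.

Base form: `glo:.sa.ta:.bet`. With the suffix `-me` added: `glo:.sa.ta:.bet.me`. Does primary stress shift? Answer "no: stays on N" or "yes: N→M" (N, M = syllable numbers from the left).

yes: 4→5

Base `glo:.sa.ta:.bet` (4 syllables):
  The word has 4 syllables; the final syllable is syllable 4 (bet).
  → primary stress on syllable 4.
Suffixed `glo:.sa.ta:.bet.me` (5 syllables):
  The word has 5 syllables; the final syllable is syllable 5 (me).
  → primary stress on syllable 5.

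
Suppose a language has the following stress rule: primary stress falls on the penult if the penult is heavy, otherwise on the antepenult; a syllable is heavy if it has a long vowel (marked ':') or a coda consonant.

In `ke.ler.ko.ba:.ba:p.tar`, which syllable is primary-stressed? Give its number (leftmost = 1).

5

Weights: 4 ba: H, 5 ba:p H, 6 tar H.
The penult (syllable 5, ba:p) is heavy, so it takes stress.
Primary stress: syllable 5 → ke.ler.ko.ba:.ˈba:p.tar.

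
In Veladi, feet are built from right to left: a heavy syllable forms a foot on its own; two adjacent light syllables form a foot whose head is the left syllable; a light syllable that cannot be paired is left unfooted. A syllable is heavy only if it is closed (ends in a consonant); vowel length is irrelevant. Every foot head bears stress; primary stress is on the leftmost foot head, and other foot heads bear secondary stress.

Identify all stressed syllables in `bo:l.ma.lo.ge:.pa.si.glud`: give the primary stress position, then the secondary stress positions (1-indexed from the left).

primary 1, secondary 3, 5, 7

Weights: 1 bo:l H, 2 ma L, 3 lo L, 4 ge: L, 5 pa L, 6 si L, 7 glud H.
Parse right to left (heavy = foot alone; LL = one foot; stranded L unfooted): (ˈbo:l) ma (ˈlo.ge:) (ˈpa.si) (ˈglud).
Foot heads: 1, 3, 5, 7.
Primary stress on the leftmost head = syllable 1.
Secondary stress on 3, 5, 7: ˈbo:l.ma.ˌlo.ge:.ˌpa.si.ˌglud.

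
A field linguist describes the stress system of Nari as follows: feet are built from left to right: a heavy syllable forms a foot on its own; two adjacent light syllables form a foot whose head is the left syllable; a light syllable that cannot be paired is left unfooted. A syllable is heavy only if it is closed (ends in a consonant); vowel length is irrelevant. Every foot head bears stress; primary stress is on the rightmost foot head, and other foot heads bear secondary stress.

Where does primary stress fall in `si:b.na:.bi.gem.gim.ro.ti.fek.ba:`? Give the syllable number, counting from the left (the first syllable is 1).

8

Weights: 1 si:b H, 2 na: L, 3 bi L, 4 gem H, 5 gim H, 6 ro L, 7 ti L, 8 fek H, 9 ba: L.
Parse left to right (heavy = foot alone; LL = one foot; stranded L unfooted): (ˈsi:b) (ˈna:.bi) (ˈgem) (ˈgim) (ˈro.ti) (ˈfek) ba:.
Foot heads: 1, 2, 4, 5, 6, 8.
Primary stress on the rightmost head = syllable 8.
Primary stress: syllable 8 → si:b.na:.bi.gem.gim.ro.ti.ˈfek.ba:.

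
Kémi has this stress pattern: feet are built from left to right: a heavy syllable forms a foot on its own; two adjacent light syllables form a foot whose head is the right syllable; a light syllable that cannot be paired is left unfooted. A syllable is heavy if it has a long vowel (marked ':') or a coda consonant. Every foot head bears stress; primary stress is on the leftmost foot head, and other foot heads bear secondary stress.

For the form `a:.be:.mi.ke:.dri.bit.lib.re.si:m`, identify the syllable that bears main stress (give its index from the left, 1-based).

Weights: 1 a: H, 2 be: H, 3 mi L, 4 ke: H, 5 dri L, 6 bit H, 7 lib H, 8 re L, 9 si:m H.
Parse left to right (heavy = foot alone; LL = one foot; stranded L unfooted): (ˈa:) (ˈbe:) mi (ˈke:) dri (ˈbit) (ˈlib) re (ˈsi:m).
Foot heads: 1, 2, 4, 6, 7, 9.
Primary stress on the leftmost head = syllable 1.
Primary stress: syllable 1 → ˈa:.be:.mi.ke:.dri.bit.lib.re.si:m.

1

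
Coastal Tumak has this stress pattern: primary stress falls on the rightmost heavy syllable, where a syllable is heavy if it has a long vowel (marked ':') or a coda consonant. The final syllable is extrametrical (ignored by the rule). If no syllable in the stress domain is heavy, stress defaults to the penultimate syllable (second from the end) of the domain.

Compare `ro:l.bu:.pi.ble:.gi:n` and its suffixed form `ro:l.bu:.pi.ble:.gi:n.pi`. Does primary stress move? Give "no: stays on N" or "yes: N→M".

yes: 4→5

Base `ro:l.bu:.pi.ble:.gi:n` (5 syllables):
  The final syllable (5, gi:n) is extrametrical; the stress domain is syllables 1–4.
  Weights: 1 ro:l H, 2 bu: H, 3 pi L, 4 ble: H.
  Heavy syllables in the domain: 1, 2, 4. The rightmost is syllable 4 (ble:).
  → primary stress on syllable 4.
Suffixed `ro:l.bu:.pi.ble:.gi:n.pi` (6 syllables):
  The final syllable (6, pi) is extrametrical; the stress domain is syllables 1–5.
  Weights: 1 ro:l H, 2 bu: H, 3 pi L, 4 ble: H, 5 gi:n H.
  Heavy syllables in the domain: 1, 2, 4, 5. The rightmost is syllable 5 (gi:n).
  → primary stress on syllable 5.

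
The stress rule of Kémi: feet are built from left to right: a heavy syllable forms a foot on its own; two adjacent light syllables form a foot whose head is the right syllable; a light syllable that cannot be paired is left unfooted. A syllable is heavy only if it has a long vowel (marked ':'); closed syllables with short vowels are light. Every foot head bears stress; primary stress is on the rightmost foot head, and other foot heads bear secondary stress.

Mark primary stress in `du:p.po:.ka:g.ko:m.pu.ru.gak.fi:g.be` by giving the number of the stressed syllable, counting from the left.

8

Weights: 1 du:p H, 2 po: H, 3 ka:g H, 4 ko:m H, 5 pu L, 6 ru L, 7 gak L, 8 fi:g H, 9 be L.
Parse left to right (heavy = foot alone; LL = one foot; stranded L unfooted): (ˈdu:p) (ˈpo:) (ˈka:g) (ˈko:m) (pu.ˈru) gak (ˈfi:g) be.
Foot heads: 1, 2, 3, 4, 6, 8.
Primary stress on the rightmost head = syllable 8.
Primary stress: syllable 8 → du:p.po:.ka:g.ko:m.pu.ru.gak.ˈfi:g.be.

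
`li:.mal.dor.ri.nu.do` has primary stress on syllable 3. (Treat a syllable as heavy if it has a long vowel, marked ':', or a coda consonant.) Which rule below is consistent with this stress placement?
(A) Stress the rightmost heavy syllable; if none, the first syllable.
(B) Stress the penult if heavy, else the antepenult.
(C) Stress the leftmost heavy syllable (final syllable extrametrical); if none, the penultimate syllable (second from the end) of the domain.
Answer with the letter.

Rule A → syllable 3 ✓.
Rule B → syllable 4 (observed: 3).
Rule C → syllable 1 (observed: 3).

A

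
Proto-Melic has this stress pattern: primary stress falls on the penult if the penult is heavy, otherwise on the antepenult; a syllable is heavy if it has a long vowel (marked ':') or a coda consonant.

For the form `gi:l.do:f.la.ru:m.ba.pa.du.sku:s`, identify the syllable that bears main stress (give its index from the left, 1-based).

Weights: 6 pa L, 7 du L, 8 sku:s H.
The penult (syllable 7, du) is light, so stress falls on the antepenult (syllable 6, pa).
Primary stress: syllable 6 → gi:l.do:f.la.ru:m.ba.ˈpa.du.sku:s.

6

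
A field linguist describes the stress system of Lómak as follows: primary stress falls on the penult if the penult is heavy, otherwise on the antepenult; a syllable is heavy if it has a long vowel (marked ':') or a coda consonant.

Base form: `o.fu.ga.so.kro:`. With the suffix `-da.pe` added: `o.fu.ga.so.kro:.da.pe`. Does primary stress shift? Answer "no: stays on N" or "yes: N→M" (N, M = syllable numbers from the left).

yes: 3→5

Base `o.fu.ga.so.kro:` (5 syllables):
  Weights: 3 ga L, 4 so L, 5 kro: H.
  The penult (syllable 4, so) is light, so stress falls on the antepenult (syllable 3, ga).
  → primary stress on syllable 3.
Suffixed `o.fu.ga.so.kro:.da.pe` (7 syllables):
  Weights: 5 kro: H, 6 da L, 7 pe L.
  The penult (syllable 6, da) is light, so stress falls on the antepenult (syllable 5, kro:).
  → primary stress on syllable 5.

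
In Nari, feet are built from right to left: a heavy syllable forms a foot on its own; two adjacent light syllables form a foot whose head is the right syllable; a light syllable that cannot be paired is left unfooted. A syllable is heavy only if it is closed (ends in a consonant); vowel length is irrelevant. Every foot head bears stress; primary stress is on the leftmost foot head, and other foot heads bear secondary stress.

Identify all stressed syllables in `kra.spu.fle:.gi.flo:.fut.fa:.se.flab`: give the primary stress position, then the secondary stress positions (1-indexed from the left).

primary 3, secondary 5, 6, 8, 9

Weights: 1 kra L, 2 spu L, 3 fle: L, 4 gi L, 5 flo: L, 6 fut H, 7 fa: L, 8 se L, 9 flab H.
Parse right to left (heavy = foot alone; LL = one foot; stranded L unfooted): kra (spu.ˈfle:) (gi.ˈflo:) (ˈfut) (fa:.ˈse) (ˈflab).
Foot heads: 3, 5, 6, 8, 9.
Primary stress on the leftmost head = syllable 3.
Secondary stress on 5, 6, 8, 9: kra.spu.ˈfle:.gi.ˌflo:.ˌfut.fa:.ˌse.ˌflab.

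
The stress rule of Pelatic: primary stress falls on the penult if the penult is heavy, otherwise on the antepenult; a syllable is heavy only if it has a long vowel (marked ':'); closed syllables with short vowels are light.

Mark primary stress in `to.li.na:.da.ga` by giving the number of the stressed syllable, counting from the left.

Weights: 3 na: H, 4 da L, 5 ga L.
The penult (syllable 4, da) is light, so stress falls on the antepenult (syllable 3, na:).
Primary stress: syllable 3 → to.li.ˈna:.da.ga.

3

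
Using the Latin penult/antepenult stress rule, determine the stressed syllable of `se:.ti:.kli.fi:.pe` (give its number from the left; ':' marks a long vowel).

Classical Latin: stress the penult if heavy (long vowel or closed), else the antepenult.
Weights: 3 kli L, 4 fi: H, 5 pe L.
The penult (syllable 4, fi:) is heavy, so it takes stress.
Stress on syllable 4: se:.ti:.kli.ˈfi:.pe.

4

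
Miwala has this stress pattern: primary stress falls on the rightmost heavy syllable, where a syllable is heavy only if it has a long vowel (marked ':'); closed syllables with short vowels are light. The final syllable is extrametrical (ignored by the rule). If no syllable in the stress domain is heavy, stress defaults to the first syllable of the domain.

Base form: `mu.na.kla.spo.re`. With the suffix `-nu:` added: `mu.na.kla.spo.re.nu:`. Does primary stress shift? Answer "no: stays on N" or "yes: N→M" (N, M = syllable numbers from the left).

Base `mu.na.kla.spo.re` (5 syllables):
  The final syllable (5, re) is extrametrical; the stress domain is syllables 1–4.
  Weights: 1 mu L, 2 na L, 3 kla L, 4 spo L.
  No heavy syllable in the domain; default to the first syllable of the domain = syllable 1.
  → primary stress on syllable 1.
Suffixed `mu.na.kla.spo.re.nu:` (6 syllables):
  The final syllable (6, nu:) is extrametrical; the stress domain is syllables 1–5.
  Weights: 1 mu L, 2 na L, 3 kla L, 4 spo L, 5 re L.
  No heavy syllable in the domain; default to the first syllable of the domain = syllable 1.
  → primary stress on syllable 1.

no: stays on 1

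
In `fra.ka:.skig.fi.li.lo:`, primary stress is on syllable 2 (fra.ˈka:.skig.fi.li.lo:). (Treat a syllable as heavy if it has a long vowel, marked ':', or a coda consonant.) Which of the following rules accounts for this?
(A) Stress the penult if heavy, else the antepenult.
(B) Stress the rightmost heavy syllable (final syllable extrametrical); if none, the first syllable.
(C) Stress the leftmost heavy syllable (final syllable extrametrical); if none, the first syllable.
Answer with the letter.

C

Rule A → syllable 4 (observed: 2).
Rule B → syllable 3 (observed: 2).
Rule C → syllable 2 ✓.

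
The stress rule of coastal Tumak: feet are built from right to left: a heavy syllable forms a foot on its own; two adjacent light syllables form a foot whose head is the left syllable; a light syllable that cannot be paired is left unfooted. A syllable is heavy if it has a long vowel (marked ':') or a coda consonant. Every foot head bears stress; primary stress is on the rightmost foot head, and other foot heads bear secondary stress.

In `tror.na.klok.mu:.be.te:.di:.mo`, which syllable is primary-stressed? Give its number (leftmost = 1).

7

Weights: 1 tror H, 2 na L, 3 klok H, 4 mu: H, 5 be L, 6 te: H, 7 di: H, 8 mo L.
Parse right to left (heavy = foot alone; LL = one foot; stranded L unfooted): (ˈtror) na (ˈklok) (ˈmu:) be (ˈte:) (ˈdi:) mo.
Foot heads: 1, 3, 4, 6, 7.
Primary stress on the rightmost head = syllable 7.
Primary stress: syllable 7 → tror.na.klok.mu:.be.te:.ˈdi:.mo.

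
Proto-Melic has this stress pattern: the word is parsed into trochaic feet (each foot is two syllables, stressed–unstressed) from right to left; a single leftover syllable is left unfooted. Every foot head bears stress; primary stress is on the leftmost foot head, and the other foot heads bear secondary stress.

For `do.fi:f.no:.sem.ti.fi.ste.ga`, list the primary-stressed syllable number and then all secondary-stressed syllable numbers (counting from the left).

Parse right to left into trochaic (ˈσσ) feet: (ˈdo.fi:f) (ˈno:.sem) (ˈti.fi) (ˈste.ga).
Foot heads (stressed positions): 1, 3, 5, 7.
End Rule Leftmost: primary stress on the leftmost head = syllable 1.
Secondary stress on 3, 5, 7: ˈdo.fi:f.ˌno:.sem.ˌti.fi.ˌste.ga.

primary 1, secondary 3, 5, 7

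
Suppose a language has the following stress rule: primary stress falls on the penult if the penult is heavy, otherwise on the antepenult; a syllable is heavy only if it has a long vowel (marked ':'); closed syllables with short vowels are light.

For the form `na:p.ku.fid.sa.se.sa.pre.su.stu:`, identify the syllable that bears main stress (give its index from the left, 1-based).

7

Weights: 7 pre L, 8 su L, 9 stu: H.
The penult (syllable 8, su) is light, so stress falls on the antepenult (syllable 7, pre).
Primary stress: syllable 7 → na:p.ku.fid.sa.se.sa.ˈpre.su.stu:.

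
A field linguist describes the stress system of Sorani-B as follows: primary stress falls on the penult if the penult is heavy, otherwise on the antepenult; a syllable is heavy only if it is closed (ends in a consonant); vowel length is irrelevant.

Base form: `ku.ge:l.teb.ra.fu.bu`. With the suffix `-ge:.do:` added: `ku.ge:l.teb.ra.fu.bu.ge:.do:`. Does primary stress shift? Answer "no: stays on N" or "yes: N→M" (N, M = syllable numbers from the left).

yes: 4→6

Base `ku.ge:l.teb.ra.fu.bu` (6 syllables):
  Weights: 4 ra L, 5 fu L, 6 bu L.
  The penult (syllable 5, fu) is light, so stress falls on the antepenult (syllable 4, ra).
  → primary stress on syllable 4.
Suffixed `ku.ge:l.teb.ra.fu.bu.ge:.do:` (8 syllables):
  Weights: 6 bu L, 7 ge: L, 8 do: L.
  The penult (syllable 7, ge:) is light, so stress falls on the antepenult (syllable 6, bu).
  → primary stress on syllable 6.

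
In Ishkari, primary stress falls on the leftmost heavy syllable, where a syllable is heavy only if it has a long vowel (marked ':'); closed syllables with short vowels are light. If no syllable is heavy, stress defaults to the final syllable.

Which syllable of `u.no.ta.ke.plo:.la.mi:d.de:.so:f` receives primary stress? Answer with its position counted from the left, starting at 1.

Weights: 1 u L, 2 no L, 3 ta L, 4 ke L, 5 plo: H, 6 la L, 7 mi:d H, 8 de: H, 9 so:f H.
Heavy syllables in the domain: 5, 7, 8, 9. The leftmost is syllable 5 (plo:).
Primary stress: syllable 5 → u.no.ta.ke.ˈplo:.la.mi:d.de:.so:f.

5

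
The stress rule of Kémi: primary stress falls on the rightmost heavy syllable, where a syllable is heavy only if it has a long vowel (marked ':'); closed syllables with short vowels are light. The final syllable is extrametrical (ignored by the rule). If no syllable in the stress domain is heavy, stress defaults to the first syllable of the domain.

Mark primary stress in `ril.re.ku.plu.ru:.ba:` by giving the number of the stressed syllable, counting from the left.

The final syllable (6, ba:) is extrametrical; the stress domain is syllables 1–5.
Weights: 1 ril L, 2 re L, 3 ku L, 4 plu L, 5 ru: H.
Heavy syllables in the domain: 5. The rightmost is syllable 5 (ru:).
Primary stress: syllable 5 → ril.re.ku.plu.ˈru:.ba:.

5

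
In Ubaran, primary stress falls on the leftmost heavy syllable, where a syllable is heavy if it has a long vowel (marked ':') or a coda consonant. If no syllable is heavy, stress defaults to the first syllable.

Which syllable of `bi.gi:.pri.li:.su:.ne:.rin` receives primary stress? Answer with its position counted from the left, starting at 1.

Weights: 1 bi L, 2 gi: H, 3 pri L, 4 li: H, 5 su: H, 6 ne: H, 7 rin H.
Heavy syllables in the domain: 2, 4, 5, 6, 7. The leftmost is syllable 2 (gi:).
Primary stress: syllable 2 → bi.ˈgi:.pri.li:.su:.ne:.rin.

2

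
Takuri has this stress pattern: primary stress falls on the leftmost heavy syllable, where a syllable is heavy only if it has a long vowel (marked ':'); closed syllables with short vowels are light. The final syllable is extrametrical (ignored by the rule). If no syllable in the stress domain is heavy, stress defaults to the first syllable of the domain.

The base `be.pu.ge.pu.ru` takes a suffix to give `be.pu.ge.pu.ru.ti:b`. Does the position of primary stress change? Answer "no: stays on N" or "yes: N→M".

Base `be.pu.ge.pu.ru` (5 syllables):
  The final syllable (5, ru) is extrametrical; the stress domain is syllables 1–4.
  Weights: 1 be L, 2 pu L, 3 ge L, 4 pu L.
  No heavy syllable in the domain; default to the first syllable of the domain = syllable 1.
  → primary stress on syllable 1.
Suffixed `be.pu.ge.pu.ru.ti:b` (6 syllables):
  The final syllable (6, ti:b) is extrametrical; the stress domain is syllables 1–5.
  Weights: 1 be L, 2 pu L, 3 ge L, 4 pu L, 5 ru L.
  No heavy syllable in the domain; default to the first syllable of the domain = syllable 1.
  → primary stress on syllable 1.

no: stays on 1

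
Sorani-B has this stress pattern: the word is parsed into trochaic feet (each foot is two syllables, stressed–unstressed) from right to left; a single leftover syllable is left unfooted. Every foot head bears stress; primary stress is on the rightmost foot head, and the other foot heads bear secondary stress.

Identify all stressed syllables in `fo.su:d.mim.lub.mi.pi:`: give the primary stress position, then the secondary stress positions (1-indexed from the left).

primary 5, secondary 1, 3

Parse right to left into trochaic (ˈσσ) feet: (ˈfo.su:d) (ˈmim.lub) (ˈmi.pi:).
Foot heads (stressed positions): 1, 3, 5.
End Rule Rightmost: primary stress on the rightmost head = syllable 5.
Secondary stress on 1, 3: ˌfo.su:d.ˌmim.lub.ˈmi.pi:.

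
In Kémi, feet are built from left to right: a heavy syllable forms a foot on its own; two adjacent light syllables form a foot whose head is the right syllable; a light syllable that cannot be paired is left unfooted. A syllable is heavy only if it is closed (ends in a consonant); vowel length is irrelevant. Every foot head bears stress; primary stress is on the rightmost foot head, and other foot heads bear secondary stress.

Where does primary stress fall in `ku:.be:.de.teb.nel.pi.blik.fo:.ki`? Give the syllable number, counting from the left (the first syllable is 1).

9

Weights: 1 ku: L, 2 be: L, 3 de L, 4 teb H, 5 nel H, 6 pi L, 7 blik H, 8 fo: L, 9 ki L.
Parse left to right (heavy = foot alone; LL = one foot; stranded L unfooted): (ku:.ˈbe:) de (ˈteb) (ˈnel) pi (ˈblik) (fo:.ˈki).
Foot heads: 2, 4, 5, 7, 9.
Primary stress on the rightmost head = syllable 9.
Primary stress: syllable 9 → ku:.be:.de.teb.nel.pi.blik.fo:.ˈki.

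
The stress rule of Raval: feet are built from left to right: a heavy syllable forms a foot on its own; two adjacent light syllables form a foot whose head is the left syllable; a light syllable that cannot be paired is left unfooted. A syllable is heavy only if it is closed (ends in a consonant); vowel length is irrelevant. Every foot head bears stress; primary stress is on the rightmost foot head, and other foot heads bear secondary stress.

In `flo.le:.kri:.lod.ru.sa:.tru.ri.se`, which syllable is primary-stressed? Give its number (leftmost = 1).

7

Weights: 1 flo L, 2 le: L, 3 kri: L, 4 lod H, 5 ru L, 6 sa: L, 7 tru L, 8 ri L, 9 se L.
Parse left to right (heavy = foot alone; LL = one foot; stranded L unfooted): (ˈflo.le:) kri: (ˈlod) (ˈru.sa:) (ˈtru.ri) se.
Foot heads: 1, 4, 5, 7.
Primary stress on the rightmost head = syllable 7.
Primary stress: syllable 7 → flo.le:.kri:.lod.ru.sa:.ˈtru.ri.se.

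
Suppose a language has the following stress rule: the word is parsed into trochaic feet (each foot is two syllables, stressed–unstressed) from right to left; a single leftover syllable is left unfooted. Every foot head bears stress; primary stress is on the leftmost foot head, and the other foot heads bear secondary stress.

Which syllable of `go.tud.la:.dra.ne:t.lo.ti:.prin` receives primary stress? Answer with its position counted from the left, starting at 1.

1

Parse right to left into trochaic (ˈσσ) feet: (ˈgo.tud) (ˈla:.dra) (ˈne:t.lo) (ˈti:.prin).
Foot heads (stressed positions): 1, 3, 5, 7.
End Rule Leftmost: primary stress on the leftmost head = syllable 1.
Primary stress: syllable 1 → ˈgo.tud.la:.dra.ne:t.lo.ti:.prin.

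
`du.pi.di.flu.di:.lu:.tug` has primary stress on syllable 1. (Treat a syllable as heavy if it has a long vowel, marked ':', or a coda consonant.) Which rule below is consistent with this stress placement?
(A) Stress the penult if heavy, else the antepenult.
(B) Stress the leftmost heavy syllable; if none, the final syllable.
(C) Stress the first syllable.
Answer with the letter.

C

Rule A → syllable 6 (observed: 1).
Rule B → syllable 5 (observed: 1).
Rule C → syllable 1 ✓.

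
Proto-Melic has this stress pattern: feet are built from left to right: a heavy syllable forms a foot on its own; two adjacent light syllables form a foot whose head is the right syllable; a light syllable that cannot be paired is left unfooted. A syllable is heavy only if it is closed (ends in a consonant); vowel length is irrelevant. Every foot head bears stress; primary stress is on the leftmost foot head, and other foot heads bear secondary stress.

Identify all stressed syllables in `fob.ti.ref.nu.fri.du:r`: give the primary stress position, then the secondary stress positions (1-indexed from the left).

Weights: 1 fob H, 2 ti L, 3 ref H, 4 nu L, 5 fri L, 6 du:r H.
Parse left to right (heavy = foot alone; LL = one foot; stranded L unfooted): (ˈfob) ti (ˈref) (nu.ˈfri) (ˈdu:r).
Foot heads: 1, 3, 5, 6.
Primary stress on the leftmost head = syllable 1.
Secondary stress on 3, 5, 6: ˈfob.ti.ˌref.nu.ˌfri.ˌdu:r.

primary 1, secondary 3, 5, 6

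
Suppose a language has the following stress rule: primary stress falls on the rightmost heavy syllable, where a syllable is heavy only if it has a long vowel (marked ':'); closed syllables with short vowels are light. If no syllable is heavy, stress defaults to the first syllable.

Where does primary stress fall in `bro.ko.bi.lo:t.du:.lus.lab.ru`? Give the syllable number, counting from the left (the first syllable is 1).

5

Weights: 1 bro L, 2 ko L, 3 bi L, 4 lo:t H, 5 du: H, 6 lus L, 7 lab L, 8 ru L.
Heavy syllables in the domain: 4, 5. The rightmost is syllable 5 (du:).
Primary stress: syllable 5 → bro.ko.bi.lo:t.ˈdu:.lus.lab.ru.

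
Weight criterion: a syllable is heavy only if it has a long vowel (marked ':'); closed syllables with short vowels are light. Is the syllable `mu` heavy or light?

light

`mu`: short vowel, open (no coda). Short vowel → light.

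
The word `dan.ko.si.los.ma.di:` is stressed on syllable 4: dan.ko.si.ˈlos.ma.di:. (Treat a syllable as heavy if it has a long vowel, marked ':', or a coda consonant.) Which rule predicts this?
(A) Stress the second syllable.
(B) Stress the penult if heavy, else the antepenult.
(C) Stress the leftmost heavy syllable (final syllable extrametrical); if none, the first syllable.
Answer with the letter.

Rule A → syllable 2 (observed: 4).
Rule B → syllable 4 ✓.
Rule C → syllable 1 (observed: 4).

B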